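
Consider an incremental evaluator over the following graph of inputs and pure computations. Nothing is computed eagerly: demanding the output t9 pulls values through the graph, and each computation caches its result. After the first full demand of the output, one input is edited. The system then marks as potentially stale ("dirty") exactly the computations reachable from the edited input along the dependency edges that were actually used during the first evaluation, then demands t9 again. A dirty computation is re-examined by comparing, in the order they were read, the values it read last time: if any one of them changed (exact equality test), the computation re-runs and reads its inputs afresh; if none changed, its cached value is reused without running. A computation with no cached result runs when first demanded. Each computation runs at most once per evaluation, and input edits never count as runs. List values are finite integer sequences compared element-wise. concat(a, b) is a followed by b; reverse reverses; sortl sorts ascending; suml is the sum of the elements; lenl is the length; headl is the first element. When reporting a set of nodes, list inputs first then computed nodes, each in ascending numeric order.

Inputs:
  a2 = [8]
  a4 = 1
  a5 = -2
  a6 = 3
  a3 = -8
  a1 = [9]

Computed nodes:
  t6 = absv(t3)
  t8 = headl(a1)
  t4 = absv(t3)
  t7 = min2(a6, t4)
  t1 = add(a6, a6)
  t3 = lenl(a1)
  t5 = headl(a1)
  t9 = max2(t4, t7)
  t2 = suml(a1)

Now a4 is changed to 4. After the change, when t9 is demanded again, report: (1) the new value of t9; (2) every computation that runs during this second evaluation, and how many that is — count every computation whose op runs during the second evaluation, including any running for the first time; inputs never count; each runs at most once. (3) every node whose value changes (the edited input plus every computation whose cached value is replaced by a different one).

Initial pass — values computed on the first demand:
  t3 = lenl([9]) = 1
  t4 = absv(1) = 1
  t7 = min2(3, 1) = 1
  t9 = max2(1, 1) = 1

Second demand — change propagation:
  no demanded computation ever read a4, so the edit dirties nothing and nothing runs.

The important point: nothing the output needs ever reads a4, so the edit is invisible to it.

t9 now evaluates to 1.
Run set: none (0 run).
Changed values: a4.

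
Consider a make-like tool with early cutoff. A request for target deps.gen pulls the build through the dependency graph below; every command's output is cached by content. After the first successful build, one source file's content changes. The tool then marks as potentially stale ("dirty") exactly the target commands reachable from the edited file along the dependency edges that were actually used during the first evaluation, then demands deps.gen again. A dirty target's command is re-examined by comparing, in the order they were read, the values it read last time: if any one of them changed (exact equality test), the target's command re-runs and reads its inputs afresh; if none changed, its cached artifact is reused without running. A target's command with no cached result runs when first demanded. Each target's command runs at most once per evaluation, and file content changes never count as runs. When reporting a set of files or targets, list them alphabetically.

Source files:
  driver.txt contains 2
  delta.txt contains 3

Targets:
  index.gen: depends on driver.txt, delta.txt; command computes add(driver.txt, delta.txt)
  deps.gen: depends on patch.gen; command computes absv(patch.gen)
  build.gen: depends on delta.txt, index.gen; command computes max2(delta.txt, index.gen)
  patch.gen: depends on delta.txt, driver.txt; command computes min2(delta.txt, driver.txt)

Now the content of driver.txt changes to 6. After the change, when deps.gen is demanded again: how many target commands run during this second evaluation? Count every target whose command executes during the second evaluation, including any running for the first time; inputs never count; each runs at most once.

2 target commands run: deps.gen, patch.gen.

First demand of the output computes:
  patch.gen = min2(3, 2) = 2
  deps.gen = absv(2) = 2

After the edit, cleaning proceeds:
  patch.gen: a read changed (driver.txt 2->6) — executes, giving 3.
  deps.gen: a read changed (patch.gen 2->3) — executes, giving 3.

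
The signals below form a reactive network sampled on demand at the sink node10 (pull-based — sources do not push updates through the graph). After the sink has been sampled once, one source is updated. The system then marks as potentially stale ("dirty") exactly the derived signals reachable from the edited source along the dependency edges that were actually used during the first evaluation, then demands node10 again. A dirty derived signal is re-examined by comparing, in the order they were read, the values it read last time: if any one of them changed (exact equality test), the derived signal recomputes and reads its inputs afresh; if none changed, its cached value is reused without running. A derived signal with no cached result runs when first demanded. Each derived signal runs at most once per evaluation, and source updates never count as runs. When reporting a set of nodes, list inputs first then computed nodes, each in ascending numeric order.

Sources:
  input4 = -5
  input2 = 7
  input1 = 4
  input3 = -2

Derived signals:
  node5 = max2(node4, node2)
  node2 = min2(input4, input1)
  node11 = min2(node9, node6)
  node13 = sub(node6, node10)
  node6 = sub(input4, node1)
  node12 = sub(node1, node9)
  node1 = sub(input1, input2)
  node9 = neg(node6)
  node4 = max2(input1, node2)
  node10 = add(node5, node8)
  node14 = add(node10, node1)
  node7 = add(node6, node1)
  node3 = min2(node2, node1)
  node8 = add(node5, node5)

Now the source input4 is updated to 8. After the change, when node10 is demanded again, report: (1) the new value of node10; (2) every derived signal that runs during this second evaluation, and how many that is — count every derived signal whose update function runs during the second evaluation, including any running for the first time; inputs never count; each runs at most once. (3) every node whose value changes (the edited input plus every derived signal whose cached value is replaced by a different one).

node10 now evaluates to 12.
Run set: node2, node4, node5 (3 run).
Changed values: input4, node2.
The important point: at node8 every value read last time is unchanged, so the dirty flag clears without a run.

Initial pass — values computed on the first demand:
  node2 = min2(-5, 4) = -5
  node4 = max2(4, -5) = 4
  node5 = max2(4, -5) = 4
  node8 = add(4, 4) = 8
  node10 = add(4, 8) = 12

Second demand — change propagation:
  node2: re-runs because input4 -5->8; new result 4.
  node4: re-runs because node2 -5->4; new result 4 (unchanged).
  node5: re-runs because node2 -5->4; new result 4 (unchanged).
  node8: re-examined; everything it read last time is the same (node5 unchanged, node5 unchanged) — cache 8 kept, no run.
  node10: re-examined; everything it read last time is the same (node5 unchanged, node8 unchanged) — cache 12 kept, no run.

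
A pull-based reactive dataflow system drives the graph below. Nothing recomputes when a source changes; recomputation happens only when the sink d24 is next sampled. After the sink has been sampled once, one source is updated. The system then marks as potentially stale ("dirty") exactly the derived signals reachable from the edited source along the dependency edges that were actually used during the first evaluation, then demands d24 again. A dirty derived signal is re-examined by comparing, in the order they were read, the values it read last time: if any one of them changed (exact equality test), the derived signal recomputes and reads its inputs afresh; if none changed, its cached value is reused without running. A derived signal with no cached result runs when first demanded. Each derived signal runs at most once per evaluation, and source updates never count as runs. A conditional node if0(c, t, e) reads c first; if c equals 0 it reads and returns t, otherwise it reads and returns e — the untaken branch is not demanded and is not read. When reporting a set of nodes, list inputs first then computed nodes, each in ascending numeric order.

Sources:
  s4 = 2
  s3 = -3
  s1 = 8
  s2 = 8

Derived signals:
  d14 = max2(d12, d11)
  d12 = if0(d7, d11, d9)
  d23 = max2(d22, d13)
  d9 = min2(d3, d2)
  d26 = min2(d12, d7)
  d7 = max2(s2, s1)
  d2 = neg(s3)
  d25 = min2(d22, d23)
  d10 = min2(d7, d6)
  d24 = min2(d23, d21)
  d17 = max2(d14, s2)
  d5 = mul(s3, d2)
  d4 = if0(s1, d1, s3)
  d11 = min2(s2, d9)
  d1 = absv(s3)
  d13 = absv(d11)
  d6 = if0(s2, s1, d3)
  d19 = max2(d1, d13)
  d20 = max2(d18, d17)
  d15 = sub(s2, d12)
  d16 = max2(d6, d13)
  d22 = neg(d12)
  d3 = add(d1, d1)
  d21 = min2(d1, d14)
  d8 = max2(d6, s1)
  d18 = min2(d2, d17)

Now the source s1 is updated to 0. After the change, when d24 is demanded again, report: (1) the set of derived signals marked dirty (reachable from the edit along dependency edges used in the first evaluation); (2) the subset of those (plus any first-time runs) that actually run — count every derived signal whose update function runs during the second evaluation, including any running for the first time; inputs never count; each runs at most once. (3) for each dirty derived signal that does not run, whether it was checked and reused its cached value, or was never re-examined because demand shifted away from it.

First evaluation (everything demanded from the output):
  d1 = absv(-3) = 3
  d2 = neg(-3) = 3
  d3 = add(3, 3) = 6
  d7 = max2(8, 8) = 8
  d9 = min2(6, 3) = 3
  d11 = min2(8, 3) = 3
  d12 = if0(d7=8 -> else branch d9) = 3
  d13 = absv(3) = 3
  d14 = max2(3, 3) = 3
  d21 = min2(3, 3) = 3
  d22 = neg(3) = -3
  d23 = max2(-3, 3) = 3
  d24 = min2(3, 3) = 3

Propagation after the edit:
  d7: runs — s1 8->0; result 8 (same value as before).
  d12: checked — values it read are unchanged (d7 unchanged, d9 unchanged); reused cached 3 without running.
  d14: checked — values it read are unchanged (d12 unchanged, d11 unchanged); reused cached 3 without running.
  d21: checked — values it read are unchanged (d1 unchanged, d14 unchanged); reused cached 3 without running.
  d22: checked — values it read are unchanged (d12 unchanged); reused cached -3 without running.
  d23: checked — values it read are unchanged (d22 unchanged, d13 unchanged); reused cached 3 without running.
  d24: checked — values it read are unchanged (d23 unchanged, d21 unchanged); reused cached 3 without running.

Key observation: the change is absorbed at d7 — it re-runs but produces the same value, and the output's value is unchanged.

Marked dirty: d7, d12, d14, d21, d22, d23, d24.
Derived signals that run: d7 — 1 in total.
Checked but reused from cache: d12, d14, d21, d22, d23, d24.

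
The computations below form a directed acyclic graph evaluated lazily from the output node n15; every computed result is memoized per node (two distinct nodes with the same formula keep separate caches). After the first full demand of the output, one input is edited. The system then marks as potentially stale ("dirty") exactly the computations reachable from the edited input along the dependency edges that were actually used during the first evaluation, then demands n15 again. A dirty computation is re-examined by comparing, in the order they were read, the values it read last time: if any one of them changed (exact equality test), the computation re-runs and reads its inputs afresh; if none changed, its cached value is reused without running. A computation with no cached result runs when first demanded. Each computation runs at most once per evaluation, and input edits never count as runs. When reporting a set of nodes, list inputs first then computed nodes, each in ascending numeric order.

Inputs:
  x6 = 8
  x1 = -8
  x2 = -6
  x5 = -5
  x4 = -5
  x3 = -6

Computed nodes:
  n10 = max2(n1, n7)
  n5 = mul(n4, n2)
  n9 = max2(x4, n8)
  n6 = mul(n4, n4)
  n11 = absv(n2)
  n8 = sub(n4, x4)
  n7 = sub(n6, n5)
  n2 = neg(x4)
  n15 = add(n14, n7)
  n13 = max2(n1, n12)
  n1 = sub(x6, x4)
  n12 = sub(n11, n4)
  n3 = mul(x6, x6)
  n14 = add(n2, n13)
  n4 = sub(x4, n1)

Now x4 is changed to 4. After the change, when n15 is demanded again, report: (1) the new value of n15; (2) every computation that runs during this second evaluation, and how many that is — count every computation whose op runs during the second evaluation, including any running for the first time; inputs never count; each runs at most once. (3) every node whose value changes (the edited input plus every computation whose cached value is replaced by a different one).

Demanding n15 again yields 0.
11 computations run: n1, n2, n4, n5, n6, n7, n11, n12, n13, n14, n15.
The nodes whose values change: x4, n1, n2, n4, n5, n6, n7, n11, n12, n13, n14, n15.

First demand of the output computes:
  n1 = sub(8, -5) = 13
  n2 = neg(-5) = 5
  n4 = sub(-5, 13) = -18
  n5 = mul(-18, 5) = -90
  n6 = mul(-18, -18) = 324
  n7 = sub(324, -90) = 414
  n11 = absv(5) = 5
  n12 = sub(5, -18) = 23
  n13 = max2(13, 23) = 23
  n14 = add(5, 23) = 28
  n15 = add(28, 414) = 442

After the edit, cleaning proceeds:
  n1: a read changed (x4 -5->4) — executes, giving 4.
  n2: a read changed (x4 -5->4) — executes, giving -4.
  n4: a read changed (x4 -5->4; n1 13->4) — executes, giving 0.
  n5: a read changed (n4 -18->0; n2 5->-4) — executes, giving 0.
  n6: a read changed (n4 -18->0; n4 -18->0) — executes, giving 0.
  n7: a read changed (n6 324->0; n5 -90->0) — executes, giving 0.
  n11: a read changed (n2 5->-4) — executes, giving 4.
  n12: a read changed (n11 5->4; n4 -18->0) — executes, giving 4.
  n13: a read changed (n1 13->4; n12 23->4) — executes, giving 4.
  n14: a read changed (n2 5->-4; n13 23->4) — executes, giving 0.
  n15: a read changed (n14 28->0; n7 414->0) — executes, giving 0.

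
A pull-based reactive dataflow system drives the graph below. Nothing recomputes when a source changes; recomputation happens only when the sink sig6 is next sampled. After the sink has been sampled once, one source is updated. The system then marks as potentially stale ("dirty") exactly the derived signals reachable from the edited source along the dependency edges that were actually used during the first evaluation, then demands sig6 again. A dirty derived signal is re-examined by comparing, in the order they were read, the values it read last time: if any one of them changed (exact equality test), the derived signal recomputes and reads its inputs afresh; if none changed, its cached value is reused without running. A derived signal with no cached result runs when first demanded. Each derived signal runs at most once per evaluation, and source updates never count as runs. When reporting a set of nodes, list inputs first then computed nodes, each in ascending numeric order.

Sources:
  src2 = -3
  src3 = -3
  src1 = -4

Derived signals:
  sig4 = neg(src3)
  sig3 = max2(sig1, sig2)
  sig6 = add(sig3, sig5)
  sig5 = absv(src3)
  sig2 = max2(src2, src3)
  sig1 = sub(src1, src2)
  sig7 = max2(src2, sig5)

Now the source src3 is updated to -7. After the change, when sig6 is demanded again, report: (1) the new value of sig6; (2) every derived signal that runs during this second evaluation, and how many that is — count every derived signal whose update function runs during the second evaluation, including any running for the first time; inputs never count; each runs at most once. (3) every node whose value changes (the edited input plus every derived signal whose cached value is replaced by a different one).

New value of sig6: 6.
Derived signals that run: sig2, sig5, sig6 — 3 in total.
Values that change: src3, sig5, sig6.
Key observation: the cutoff stops propagation at sig3 — its inputs' values are unchanged, so it reuses its cache.

First evaluation (everything demanded from the output):
  sig1 = sub(-4, -3) = -1
  sig2 = max2(-3, -3) = -3
  sig3 = max2(-1, -3) = -1
  sig5 = absv(-3) = 3
  sig6 = add(-1, 3) = 2

Propagation after the edit:
  sig2: runs — src3 -3->-7; result -3 (same value as before).
  sig3: checked — values it read are unchanged (sig1 unchanged, sig2 unchanged); reused cached -1 without running.
  sig5: runs — src3 -3->-7; result 7.
  sig6: runs — sig5 3->7; result 6.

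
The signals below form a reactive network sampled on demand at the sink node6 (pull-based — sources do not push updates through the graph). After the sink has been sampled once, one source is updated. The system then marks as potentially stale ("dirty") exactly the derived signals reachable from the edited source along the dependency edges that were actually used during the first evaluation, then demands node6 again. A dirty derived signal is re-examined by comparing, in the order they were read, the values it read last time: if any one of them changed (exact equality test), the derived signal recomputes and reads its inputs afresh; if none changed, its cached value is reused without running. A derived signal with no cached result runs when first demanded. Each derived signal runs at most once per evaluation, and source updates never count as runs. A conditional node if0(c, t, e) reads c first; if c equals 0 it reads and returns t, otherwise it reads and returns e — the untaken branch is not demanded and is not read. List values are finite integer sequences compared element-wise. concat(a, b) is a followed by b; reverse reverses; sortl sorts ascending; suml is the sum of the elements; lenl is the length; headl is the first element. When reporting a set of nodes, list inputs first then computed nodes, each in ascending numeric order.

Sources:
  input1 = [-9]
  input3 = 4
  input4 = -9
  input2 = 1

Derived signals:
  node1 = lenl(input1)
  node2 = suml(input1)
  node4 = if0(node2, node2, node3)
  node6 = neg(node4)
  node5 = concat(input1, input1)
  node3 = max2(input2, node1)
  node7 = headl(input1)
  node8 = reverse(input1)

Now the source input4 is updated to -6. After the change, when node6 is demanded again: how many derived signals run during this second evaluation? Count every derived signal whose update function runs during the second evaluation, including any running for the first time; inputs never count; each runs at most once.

Initial pass — values computed on the first demand:
  node1 = lenl([-9]) = 1
  node2 = suml([-9]) = -9
  node3 = max2(1, 1) = 1
  node4 = if0(node2=-9 -> else branch node3) = 1
  node6 = neg(1) = -1

Second demand — change propagation:
  no demanded computation ever read input4, so the edit dirties nothing and nothing runs.

The important point: nothing the output needs ever reads input4, so the edit is invisible to it.

Run set: none (0 run).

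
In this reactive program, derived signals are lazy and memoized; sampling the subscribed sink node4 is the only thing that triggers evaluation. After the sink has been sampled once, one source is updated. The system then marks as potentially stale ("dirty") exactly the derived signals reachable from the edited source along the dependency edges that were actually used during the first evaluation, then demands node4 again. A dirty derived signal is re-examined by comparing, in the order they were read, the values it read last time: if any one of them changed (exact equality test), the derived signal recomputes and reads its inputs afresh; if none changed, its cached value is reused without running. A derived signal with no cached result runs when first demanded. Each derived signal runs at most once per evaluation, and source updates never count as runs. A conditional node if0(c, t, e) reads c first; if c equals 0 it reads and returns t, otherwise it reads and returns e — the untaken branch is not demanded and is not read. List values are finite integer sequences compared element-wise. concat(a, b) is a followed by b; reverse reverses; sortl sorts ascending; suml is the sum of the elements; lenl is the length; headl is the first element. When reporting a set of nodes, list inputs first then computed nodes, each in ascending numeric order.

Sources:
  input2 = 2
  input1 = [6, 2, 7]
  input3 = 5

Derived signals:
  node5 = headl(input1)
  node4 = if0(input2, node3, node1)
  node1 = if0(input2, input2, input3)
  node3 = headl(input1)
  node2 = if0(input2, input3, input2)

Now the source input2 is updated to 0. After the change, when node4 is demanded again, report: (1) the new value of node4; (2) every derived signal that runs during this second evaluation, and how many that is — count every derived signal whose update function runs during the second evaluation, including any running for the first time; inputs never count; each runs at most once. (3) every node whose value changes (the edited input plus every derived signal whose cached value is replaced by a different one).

Demanding node4 again yields 6.
2 derived signals run: node3, node4.
The nodes whose values change: input2, node4.
Note the branch switch — demand abandons node1, which is never re-examined.

First demand of the output computes:
  node1 = if0(input2=2 -> else branch input3) = 5
  node4 = if0(input2=2 -> else branch node1) = 5

After the edit, cleaning proceeds:
  node1: stays stale; no demand reaches it after the flip.
  node3: had never run; runs now, result 6.
  node4: a read changed (input2 2->0) — executes, giving 6.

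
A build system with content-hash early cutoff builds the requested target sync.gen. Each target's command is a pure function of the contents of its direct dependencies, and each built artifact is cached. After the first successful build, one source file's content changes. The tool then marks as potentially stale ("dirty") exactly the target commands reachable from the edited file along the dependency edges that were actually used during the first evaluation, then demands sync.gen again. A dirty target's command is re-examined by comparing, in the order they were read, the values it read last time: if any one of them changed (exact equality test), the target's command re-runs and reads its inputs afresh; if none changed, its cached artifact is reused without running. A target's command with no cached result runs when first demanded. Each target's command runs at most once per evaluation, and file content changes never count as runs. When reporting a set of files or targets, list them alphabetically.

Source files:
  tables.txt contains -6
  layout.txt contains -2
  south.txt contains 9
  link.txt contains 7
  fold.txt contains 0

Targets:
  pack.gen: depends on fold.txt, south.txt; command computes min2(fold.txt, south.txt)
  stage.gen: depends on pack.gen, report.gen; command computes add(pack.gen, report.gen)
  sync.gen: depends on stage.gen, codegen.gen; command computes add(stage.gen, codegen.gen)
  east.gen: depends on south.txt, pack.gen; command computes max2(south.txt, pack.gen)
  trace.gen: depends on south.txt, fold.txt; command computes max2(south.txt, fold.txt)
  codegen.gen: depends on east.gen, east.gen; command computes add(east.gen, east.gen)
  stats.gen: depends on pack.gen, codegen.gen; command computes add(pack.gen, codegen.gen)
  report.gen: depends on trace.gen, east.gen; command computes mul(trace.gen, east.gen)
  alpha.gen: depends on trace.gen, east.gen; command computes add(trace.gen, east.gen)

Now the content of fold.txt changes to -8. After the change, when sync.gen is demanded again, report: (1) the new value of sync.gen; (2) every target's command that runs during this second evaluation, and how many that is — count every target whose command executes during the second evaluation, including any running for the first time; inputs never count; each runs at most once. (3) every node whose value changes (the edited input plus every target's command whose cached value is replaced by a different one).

New value of sync.gen: 91.
Target commands that run: east.gen, pack.gen, stage.gen, sync.gen, trace.gen — 5 in total.
Values that change: fold.txt, pack.gen, stage.gen, sync.gen.
Key observation: the cutoff stops propagation at report.gen — its inputs' values are unchanged, so it reuses its cache.

First evaluation (everything demanded from the output):
  pack.gen = min2(0, 9) = 0
  east.gen = max2(9, 0) = 9
  codegen.gen = add(9, 9) = 18
  trace.gen = max2(9, 0) = 9
  report.gen = mul(9, 9) = 81
  stage.gen = add(0, 81) = 81
  sync.gen = add(81, 18) = 99

Propagation after the edit:
  pack.gen: runs — fold.txt 0->-8; result -8.
  east.gen: runs — pack.gen 0->-8; result 9 (same value as before).
  codegen.gen: checked — values it read are unchanged (east.gen unchanged, east.gen unchanged); reused cached 18 without running.
  trace.gen: runs — fold.txt 0->-8; result 9 (same value as before).
  report.gen: checked — values it read are unchanged (trace.gen unchanged, east.gen unchanged); reused cached 81 without running.
  stage.gen: runs — pack.gen 0->-8; result 73.
  sync.gen: runs — stage.gen 81->73; result 91.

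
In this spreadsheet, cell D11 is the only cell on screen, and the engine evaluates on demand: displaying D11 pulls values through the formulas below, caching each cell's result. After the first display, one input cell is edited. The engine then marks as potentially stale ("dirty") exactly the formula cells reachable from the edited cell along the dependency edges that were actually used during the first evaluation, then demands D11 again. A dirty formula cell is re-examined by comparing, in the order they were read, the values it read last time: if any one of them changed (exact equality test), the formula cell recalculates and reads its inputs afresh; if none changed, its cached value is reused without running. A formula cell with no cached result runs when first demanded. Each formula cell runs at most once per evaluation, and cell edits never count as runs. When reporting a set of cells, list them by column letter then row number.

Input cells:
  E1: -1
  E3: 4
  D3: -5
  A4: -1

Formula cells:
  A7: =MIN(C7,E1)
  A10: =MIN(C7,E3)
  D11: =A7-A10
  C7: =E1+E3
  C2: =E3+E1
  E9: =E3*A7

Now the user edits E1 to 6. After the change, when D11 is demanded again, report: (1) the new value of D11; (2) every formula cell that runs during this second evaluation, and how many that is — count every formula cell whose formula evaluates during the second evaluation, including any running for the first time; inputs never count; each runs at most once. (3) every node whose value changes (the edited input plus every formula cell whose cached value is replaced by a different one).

Initial pass — values computed on the first demand:
  C7 = -1 + 4 = 3
  A7 = MIN(3, -1) = -1
  A10 = MIN(3, 4) = 3
  D11 = -1 - 3 = -4

Second demand — change propagation:
  C7: re-runs because E1 -1->6; new result 10.
  A7: re-runs because C7 3->10; E1 -1->6; new result 6.
  A10: re-runs because C7 3->10; new result 4.
  D11: re-runs because A7 -1->6; A10 3->4; new result 2.

D11 now evaluates to 2.
Run set: A7, A10, C7, D11 (4 run).
Changed values: A7, A10, C7, D11, E1.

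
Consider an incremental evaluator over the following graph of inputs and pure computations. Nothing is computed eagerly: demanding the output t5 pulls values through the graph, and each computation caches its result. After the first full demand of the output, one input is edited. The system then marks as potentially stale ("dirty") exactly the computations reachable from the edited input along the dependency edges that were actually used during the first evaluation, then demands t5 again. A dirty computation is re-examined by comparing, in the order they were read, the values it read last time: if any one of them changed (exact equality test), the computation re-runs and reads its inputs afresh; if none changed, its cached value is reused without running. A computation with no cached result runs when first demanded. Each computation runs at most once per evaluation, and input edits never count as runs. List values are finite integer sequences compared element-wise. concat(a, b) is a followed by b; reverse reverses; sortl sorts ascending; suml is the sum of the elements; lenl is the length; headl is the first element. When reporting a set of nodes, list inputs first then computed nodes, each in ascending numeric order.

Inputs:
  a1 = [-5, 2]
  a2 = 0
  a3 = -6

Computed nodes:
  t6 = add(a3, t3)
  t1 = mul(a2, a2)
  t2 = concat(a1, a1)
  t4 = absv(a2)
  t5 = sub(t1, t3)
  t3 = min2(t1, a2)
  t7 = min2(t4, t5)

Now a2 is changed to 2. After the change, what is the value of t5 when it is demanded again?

Initial pass — values computed on the first demand:
  t1 = mul(0, 0) = 0
  t3 = min2(0, 0) = 0
  t5 = sub(0, 0) = 0

Second demand — change propagation:
  t1: re-runs because a2 0->2; a2 0->2; new result 4.
  t3: re-runs because t1 0->4; a2 0->2; new result 2.
  t5: re-runs because t1 0->4; t3 0->2; new result 2.

t5 now evaluates to 2.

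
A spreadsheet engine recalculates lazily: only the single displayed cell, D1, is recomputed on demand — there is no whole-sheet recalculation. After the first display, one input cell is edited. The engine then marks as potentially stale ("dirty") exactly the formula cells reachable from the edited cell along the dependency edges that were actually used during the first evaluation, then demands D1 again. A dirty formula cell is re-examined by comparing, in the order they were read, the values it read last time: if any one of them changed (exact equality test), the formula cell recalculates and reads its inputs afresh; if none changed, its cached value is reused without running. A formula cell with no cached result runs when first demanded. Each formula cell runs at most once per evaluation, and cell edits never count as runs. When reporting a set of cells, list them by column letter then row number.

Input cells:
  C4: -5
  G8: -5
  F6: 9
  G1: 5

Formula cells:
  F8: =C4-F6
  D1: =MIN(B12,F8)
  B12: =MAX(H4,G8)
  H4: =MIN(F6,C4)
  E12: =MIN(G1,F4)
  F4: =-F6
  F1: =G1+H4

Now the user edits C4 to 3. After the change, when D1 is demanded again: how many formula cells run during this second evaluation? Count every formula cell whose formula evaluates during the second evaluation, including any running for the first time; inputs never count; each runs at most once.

Formula cells that run: B12, D1, F8, H4 — 4 in total.

First evaluation (everything demanded from the output):
  F8 = -5 - 9 = -14
  H4 = MIN(9, -5) = -5
  B12 = MAX(-5, -5) = -5
  D1 = MIN(-5, -14) = -14

Propagation after the edit:
  F8: runs — C4 -5->3; result -6.
  H4: runs — C4 -5->3; result 3.
  B12: runs — H4 -5->3; result 3.
  D1: runs — B12 -5->3; F8 -14->-6; result -6.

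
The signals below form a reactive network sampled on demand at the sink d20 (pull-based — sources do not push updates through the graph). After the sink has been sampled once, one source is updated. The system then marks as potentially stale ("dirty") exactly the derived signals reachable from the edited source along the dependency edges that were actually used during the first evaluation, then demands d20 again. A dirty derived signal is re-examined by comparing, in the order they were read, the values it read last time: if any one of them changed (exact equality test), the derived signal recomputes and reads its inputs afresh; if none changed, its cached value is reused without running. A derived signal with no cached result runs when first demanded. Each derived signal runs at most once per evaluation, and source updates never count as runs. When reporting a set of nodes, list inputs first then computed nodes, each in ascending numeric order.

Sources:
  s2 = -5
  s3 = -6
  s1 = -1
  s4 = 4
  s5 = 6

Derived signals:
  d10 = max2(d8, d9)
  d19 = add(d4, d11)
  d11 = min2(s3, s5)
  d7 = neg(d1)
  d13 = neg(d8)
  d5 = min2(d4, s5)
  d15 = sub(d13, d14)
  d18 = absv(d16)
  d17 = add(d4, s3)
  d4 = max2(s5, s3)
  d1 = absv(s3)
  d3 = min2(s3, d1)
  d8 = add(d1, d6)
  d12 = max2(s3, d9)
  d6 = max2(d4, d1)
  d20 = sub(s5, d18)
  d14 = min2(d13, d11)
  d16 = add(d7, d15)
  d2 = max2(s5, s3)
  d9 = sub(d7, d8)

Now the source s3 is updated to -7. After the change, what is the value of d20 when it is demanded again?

Initial pass — values computed on the first demand:
  d1 = absv(-6) = 6
  d4 = max2(6, -6) = 6
  d6 = max2(6, 6) = 6
  d7 = neg(6) = -6
  d8 = add(6, 6) = 12
  d11 = min2(-6, 6) = -6
  d13 = neg(12) = -12
  d14 = min2(-12, -6) = -12
  d15 = sub(-12, -12) = 0
  d16 = add(-6, 0) = -6
  d18 = absv(-6) = 6
  d20 = sub(6, 6) = 0

Second demand — change propagation:
  d1: re-runs because s3 -6->-7; new result 7.
  d4: re-runs because s3 -6->-7; new result 6 (unchanged).
  d6: re-runs because d1 6->7; new result 7.
  d7: re-runs because d1 6->7; new result -7.
  d8: re-runs because d1 6->7; d6 6->7; new result 14.
  d11: re-runs because s3 -6->-7; new result -7.
  d13: re-runs because d8 12->14; new result -14.
  d14: re-runs because d13 -12->-14; d11 -6->-7; new result -14.
  d15: re-runs because d13 -12->-14; d14 -12->-14; new result 0 (unchanged).
  d16: re-runs because d7 -6->-7; new result -7.
  d18: re-runs because d16 -6->-7; new result 7.
  d20: re-runs because d18 6->7; new result -1.

d20 now evaluates to -1.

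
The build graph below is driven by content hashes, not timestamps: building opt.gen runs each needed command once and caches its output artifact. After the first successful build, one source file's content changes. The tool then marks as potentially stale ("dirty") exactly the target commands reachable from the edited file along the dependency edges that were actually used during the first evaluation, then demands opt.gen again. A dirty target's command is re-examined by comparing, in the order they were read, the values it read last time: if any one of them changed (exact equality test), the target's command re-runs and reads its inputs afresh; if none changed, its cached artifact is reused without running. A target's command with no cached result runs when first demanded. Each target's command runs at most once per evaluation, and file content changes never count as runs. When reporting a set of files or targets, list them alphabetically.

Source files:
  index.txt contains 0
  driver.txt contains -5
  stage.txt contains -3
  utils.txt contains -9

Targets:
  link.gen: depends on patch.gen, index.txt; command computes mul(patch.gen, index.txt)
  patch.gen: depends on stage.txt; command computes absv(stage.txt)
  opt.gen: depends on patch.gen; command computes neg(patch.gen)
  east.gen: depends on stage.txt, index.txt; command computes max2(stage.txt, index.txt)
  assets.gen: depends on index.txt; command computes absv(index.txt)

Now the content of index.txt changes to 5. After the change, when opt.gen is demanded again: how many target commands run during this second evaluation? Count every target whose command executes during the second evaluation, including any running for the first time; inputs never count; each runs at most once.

Run set: none (0 run).
The important point: nothing the output needs ever reads index.txt, so the edit is invisible to it.

Initial pass — values computed on the first demand:
  patch.gen = absv(-3) = 3
  opt.gen = neg(3) = -3

Second demand — change propagation:
  no demanded computation ever read index.txt, so the edit dirties nothing and nothing runs.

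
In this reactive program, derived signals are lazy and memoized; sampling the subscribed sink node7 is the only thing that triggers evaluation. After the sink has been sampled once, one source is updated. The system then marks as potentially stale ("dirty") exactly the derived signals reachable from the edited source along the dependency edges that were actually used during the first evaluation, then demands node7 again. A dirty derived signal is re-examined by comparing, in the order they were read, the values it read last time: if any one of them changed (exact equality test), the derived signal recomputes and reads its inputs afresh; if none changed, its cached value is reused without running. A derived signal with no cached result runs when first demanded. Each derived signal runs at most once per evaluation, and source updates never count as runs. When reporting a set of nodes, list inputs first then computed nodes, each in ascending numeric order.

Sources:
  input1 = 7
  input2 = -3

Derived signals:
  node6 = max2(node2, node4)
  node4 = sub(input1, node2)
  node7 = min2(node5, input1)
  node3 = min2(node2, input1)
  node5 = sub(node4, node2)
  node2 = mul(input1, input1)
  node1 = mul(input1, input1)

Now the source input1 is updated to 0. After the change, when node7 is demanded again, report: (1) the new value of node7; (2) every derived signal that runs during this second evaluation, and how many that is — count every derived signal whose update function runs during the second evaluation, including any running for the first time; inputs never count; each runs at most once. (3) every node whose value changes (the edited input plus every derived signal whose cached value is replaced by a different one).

Demanding node7 again yields 0.
4 derived signals run: node2, node4, node5, node7.
The nodes whose values change: input1, node2, node4, node5, node7.

First demand of the output computes:
  node2 = mul(7, 7) = 49
  node4 = sub(7, 49) = -42
  node5 = sub(-42, 49) = -91
  node7 = min2(-91, 7) = -91

After the edit, cleaning proceeds:
  node2: a read changed (input1 7->0; input1 7->0) — executes, giving 0.
  node4: a read changed (input1 7->0; node2 49->0) — executes, giving 0.
  node5: a read changed (node4 -42->0; node2 49->0) — executes, giving 0.
  node7: a read changed (node5 -91->0; input1 7->0) — executes, giving 0.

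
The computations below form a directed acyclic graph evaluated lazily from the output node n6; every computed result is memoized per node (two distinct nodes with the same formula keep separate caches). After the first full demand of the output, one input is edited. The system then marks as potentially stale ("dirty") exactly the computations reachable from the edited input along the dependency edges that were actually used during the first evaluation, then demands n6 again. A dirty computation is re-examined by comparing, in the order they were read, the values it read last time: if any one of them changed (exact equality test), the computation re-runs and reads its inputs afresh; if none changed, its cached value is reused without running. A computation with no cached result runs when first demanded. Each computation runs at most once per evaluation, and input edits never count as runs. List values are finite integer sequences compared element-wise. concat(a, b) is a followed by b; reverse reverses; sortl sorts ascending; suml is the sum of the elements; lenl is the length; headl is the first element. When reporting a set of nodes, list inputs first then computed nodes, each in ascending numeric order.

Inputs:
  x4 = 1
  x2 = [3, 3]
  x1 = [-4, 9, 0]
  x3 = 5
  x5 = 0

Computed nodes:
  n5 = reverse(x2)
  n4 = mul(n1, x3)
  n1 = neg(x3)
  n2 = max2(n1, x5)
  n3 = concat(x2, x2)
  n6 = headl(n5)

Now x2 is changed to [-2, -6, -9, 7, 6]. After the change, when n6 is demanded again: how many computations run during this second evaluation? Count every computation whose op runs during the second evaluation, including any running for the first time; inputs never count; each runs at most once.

First demand of the output computes:
  n5 = reverse([3, 3]) = [3, 3]
  n6 = headl([3, 3]) = 3

After the edit, cleaning proceeds:
  n5: a read changed (x2 [3, 3]->[-2, -6, -9, 7, 6]) — executes, giving [6, 7, -9, -6, -2].
  n6: a read changed (n5 [3, 3]->[6, 7, -9, -6, -2]) — executes, giving 6.

2 computations run: n5, n6.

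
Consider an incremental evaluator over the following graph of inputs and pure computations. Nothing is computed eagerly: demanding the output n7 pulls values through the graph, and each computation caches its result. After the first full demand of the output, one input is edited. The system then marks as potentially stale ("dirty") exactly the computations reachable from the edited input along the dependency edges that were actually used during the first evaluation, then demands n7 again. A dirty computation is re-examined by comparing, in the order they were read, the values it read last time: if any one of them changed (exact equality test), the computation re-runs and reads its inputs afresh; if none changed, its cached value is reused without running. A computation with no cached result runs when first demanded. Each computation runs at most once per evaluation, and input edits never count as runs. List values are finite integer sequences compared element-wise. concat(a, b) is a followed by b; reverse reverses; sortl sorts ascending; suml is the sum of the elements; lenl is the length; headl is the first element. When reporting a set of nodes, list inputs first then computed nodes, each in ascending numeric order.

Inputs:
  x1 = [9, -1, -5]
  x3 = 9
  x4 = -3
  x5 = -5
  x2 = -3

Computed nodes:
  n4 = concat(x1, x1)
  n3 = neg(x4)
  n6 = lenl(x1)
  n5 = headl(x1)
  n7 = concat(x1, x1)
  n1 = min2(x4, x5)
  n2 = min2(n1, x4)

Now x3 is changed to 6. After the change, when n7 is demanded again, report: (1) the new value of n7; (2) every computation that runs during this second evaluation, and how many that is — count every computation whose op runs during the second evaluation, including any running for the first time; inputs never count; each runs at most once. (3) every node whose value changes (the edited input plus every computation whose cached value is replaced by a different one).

n7 now evaluates to [9, -1, -5, 9, -1, -5].
Run set: none (0 run).
Changed values: x3.
The important point: nothing the output needs ever reads x3, so the edit is invisible to it.

Initial pass — values computed on the first demand:
  n7 = concat([9, -1, -5], [9, -1, -5]) = [9, -1, -5, 9, -1, -5]

Second demand — change propagation:
  no demanded computation ever read x3, so the edit dirties nothing and nothing runs.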